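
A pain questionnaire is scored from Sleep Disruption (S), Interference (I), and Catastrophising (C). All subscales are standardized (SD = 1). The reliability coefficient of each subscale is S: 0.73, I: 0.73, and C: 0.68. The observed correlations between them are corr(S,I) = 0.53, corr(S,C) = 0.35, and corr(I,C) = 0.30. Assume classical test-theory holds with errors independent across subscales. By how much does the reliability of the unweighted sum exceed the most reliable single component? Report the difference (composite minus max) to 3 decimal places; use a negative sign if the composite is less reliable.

0.110

Var(sum) = 3 + 2.36 = 5.36; true-score variance = 2.14 + 2.36 = 4.5; composite reliability = 0.8396.
Max component reliability = 0.7300.
Difference = 0.8396 − 0.7300 = 0.110.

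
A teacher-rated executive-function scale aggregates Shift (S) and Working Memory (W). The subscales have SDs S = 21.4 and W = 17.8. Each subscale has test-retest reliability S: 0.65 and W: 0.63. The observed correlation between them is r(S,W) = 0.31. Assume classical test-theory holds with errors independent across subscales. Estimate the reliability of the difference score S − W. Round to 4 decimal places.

0.4848

Var(S−W) = 21.4² + 17.8² − 2·21.4·17.8·0.31 = 774.8 − 236.17 = 538.63.
With uncorrelated errors the cross-covariances are all true-score covariance, so they carry over unchanged; only the diagonal terms shrink to ρᵢσᵢ².
True-score variance = [21.4²·0.65 + 17.8²·0.63] − 236.17 = 497.283 − 236.17 = 261.113.
Reliability = 261.113 / 538.63 = 0.4848.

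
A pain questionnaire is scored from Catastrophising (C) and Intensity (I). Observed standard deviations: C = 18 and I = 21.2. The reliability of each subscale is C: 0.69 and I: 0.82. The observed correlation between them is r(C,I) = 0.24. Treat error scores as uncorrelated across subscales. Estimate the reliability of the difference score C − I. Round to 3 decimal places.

0.693

Var(C−I) = 18² + 21.2² − 2·18·21.2·0.24 = 773.44 − 183.168 = 590.272.
Because errors are independent across components, Cov(Tᵢ,Tⱼ) = Cov(Xᵢ,Xⱼ); the off-diagonal part of the true-score variance is the same as above.
True-score variance = [18²·0.69 + 21.2²·0.82] − 183.168 = 592.101 − 183.168 = 408.933.
Reliability = 408.933 / 590.272 = 0.693.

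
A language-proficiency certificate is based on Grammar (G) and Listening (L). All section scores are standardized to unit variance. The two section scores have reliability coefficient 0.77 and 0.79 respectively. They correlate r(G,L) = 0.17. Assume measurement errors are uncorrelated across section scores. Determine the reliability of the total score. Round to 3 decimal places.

Var(G+L) = 2 + 2·[0.17] = 2 + 0.34 = 2.34.
Because errors are independent across components, Cov(Tᵢ,Tⱼ) = Cov(Xᵢ,Xⱼ); the off-diagonal part of the true-score variance is the same as above.
True-score variance = [0.77 + 0.79] + 0.34 = 1.56 + 0.34 = 1.9.
Reliability = 1.9 / 2.34 = 0.812.

0.812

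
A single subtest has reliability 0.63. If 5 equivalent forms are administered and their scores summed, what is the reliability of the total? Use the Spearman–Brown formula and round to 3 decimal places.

0.895

ρ_k = kρ / (1 + (k−1)ρ) = 5·0.63 / (1 + 4·0.63) = 3.150 / 3.520 = 0.895.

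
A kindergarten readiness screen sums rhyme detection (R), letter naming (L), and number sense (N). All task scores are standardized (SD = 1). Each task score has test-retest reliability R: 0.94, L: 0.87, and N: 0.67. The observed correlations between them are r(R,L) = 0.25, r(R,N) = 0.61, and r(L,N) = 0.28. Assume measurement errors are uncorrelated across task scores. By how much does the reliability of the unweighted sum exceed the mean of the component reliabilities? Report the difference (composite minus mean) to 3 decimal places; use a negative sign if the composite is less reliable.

0.075

Var(sum) = 3 + 2.28 = 5.28; true-score variance = 2.48 + 2.28 = 4.76; composite reliability = 0.9015.
Mean component reliability = 0.8267.
Difference = 0.9015 − 0.8267 = 0.075.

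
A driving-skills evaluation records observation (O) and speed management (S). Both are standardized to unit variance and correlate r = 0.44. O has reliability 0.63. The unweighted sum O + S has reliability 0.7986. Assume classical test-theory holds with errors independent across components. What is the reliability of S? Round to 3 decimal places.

0.790

Var(O+S) = 2 + 2·0.44 = 2.880.
True-score variance = ρ_O + ρ_S + 2·0.44, so 0.7986 = (0.63 + ρ_S + 0.88) / 2.880.
ρ_S = 0.7986·2.880 − 0.63 − 0.88 = 0.790.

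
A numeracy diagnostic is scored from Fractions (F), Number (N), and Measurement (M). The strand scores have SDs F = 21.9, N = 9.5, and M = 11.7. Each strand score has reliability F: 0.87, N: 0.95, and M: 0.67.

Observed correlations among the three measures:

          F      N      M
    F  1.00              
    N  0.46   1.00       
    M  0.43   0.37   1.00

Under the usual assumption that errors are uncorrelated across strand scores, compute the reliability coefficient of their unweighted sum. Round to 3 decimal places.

Var(F+N+M) = 21.9² + 9.5² + 11.7² + 2·[21.9·9.5·0.46 + 21.9·11.7·0.43 + 9.5·11.7·0.37] = 706.75 + 494.015 = 1200.76.
Because errors are independent across components, Cov(Tᵢ,Tⱼ) = Cov(Xᵢ,Xⱼ); the off-diagonal part of the true-score variance is the same as above.
True-score variance = [21.9²·0.87 + 9.5²·0.95 + 11.7²·0.67] + 494.015 = 594.714 + 494.015 = 1088.73.
Reliability = 1088.73 / 1200.76 = 0.907.

0.907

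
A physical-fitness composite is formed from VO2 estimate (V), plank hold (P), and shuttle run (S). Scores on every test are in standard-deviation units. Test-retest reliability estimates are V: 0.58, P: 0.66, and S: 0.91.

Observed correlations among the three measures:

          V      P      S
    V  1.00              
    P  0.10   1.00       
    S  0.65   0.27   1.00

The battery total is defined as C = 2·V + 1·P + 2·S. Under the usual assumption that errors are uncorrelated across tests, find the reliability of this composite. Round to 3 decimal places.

0.848

Var(C) = 2² + 1 + 2² + 2·[2·0.10 + 4·0.65 + 2·0.27] = 9 + 6.68 = 15.68.
With uncorrelated errors the cross-covariances are all true-score covariance, so they carry over unchanged; only the diagonal terms shrink to ρᵢσᵢ².
True-score variance = [2²·0.58 + 0.66 + 2²·0.91] + 6.68 = 6.62 + 6.68 = 13.3.
Reliability = 13.3 / 15.68 = 0.848.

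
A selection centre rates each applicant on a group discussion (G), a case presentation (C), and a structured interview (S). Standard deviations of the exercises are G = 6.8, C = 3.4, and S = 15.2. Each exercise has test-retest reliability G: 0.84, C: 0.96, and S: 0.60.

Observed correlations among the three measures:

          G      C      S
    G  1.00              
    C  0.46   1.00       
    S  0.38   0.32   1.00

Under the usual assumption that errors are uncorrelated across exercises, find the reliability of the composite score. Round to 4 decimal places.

0.7622

Var(G+C+S) = 6.8² + 3.4² + 15.2² + 2·[6.8·3.4·0.46 + 6.8·15.2·0.38 + 3.4·15.2·0.32] = 288.84 + 132.899 = 421.739.
Under uncorrelated errors the observed covariances equal the true-score covariances, so only the own-variance terms attenuate.
True-score variance = [6.8²·0.84 + 3.4²·0.96 + 15.2²·0.60] + 132.899 = 188.563 + 132.899 = 321.462.
Reliability = 321.462 / 421.739 = 0.7622.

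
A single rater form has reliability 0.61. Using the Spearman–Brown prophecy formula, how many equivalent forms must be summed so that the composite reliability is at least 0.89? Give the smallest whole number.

k ≥ ρ*(1−ρ₁)/(ρ₁(1−ρ*)) = 0.89·0.39 / (0.61·0.11) = 5.173.
Smallest integer k = 6.

6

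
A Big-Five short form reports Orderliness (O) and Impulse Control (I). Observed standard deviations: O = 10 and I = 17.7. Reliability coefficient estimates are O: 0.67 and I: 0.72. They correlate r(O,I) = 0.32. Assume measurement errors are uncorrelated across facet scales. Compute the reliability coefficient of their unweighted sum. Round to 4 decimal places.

Var(O+I) = 10² + 17.7² + 2·[10·17.7·0.32] = 413.29 + 113.28 = 526.57.
Because errors are independent across components, Cov(Tᵢ,Tⱼ) = Cov(Xᵢ,Xⱼ); the off-diagonal part of the true-score variance is the same as above.
True-score variance = [10²·0.67 + 17.7²·0.72] + 113.28 = 292.569 + 113.28 = 405.849.
Reliability = 405.849 / 526.57 = 0.7707.

0.7707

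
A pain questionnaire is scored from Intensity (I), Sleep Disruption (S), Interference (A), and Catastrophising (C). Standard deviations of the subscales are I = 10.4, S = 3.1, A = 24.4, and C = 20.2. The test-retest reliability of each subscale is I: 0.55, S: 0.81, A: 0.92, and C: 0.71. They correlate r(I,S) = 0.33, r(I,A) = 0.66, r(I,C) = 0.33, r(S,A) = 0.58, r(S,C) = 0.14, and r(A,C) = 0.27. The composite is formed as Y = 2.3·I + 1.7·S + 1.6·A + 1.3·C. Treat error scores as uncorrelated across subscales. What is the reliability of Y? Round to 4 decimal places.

Var(Y) = 2.3²·10.4² + 1.7²·3.1² + 1.6²·24.4² + 1.3²·20.2² + 2·[3.91·10.4·3.1·0.33 + 3.68·10.4·24.4·0.66 + 2.99·10.4·20.2·0.33 + 2.72·3.1·24.4·0.58 + 2.21·3.1·20.2·0.14 + 2.08·24.4·20.2·0.27] = 2813.65 + 2561.45 = 5375.09.
With uncorrelated errors the cross-covariances are all true-score covariance, so they carry over unchanged; only the diagonal terms shrink to ρᵢσᵢ².
True-score variance = [2.3²·10.4²·0.55 + 1.7²·3.1²·0.81 + 1.6²·24.4²·0.92 + 1.3²·20.2²·0.71] + 2561.45 = 2228.99 + 2561.45 = 4790.43.
Reliability = 4790.43 / 5375.09 = 0.8912.

0.8912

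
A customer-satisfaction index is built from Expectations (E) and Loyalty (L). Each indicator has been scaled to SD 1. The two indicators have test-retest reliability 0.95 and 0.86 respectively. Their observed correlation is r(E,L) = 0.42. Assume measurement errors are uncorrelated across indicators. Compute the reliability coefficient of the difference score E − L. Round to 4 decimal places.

0.8362

Var(E−L) = 1 + 1 − 2·0.42 = 2 − 0.84 = 1.16.
With uncorrelated errors the cross-covariances are all true-score covariance, so they carry over unchanged; only the diagonal terms shrink to ρᵢσᵢ².
True-score variance = [0.95 + 0.86] − 0.84 = 1.81 − 0.84 = 0.97.
Reliability = 0.97 / 1.16 = 0.8362.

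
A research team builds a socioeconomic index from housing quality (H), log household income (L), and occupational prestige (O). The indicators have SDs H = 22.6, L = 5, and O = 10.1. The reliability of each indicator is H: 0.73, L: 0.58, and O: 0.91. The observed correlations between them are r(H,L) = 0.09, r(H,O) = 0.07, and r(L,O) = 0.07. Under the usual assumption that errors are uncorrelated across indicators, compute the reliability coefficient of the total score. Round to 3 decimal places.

0.774

Var(H+L+O) = 22.6² + 5² + 10.1² + 2·[22.6·5·0.09 + 22.6·10.1·0.07 + 5·10.1·0.07] = 637.77 + 59.3664 = 697.136.
Because errors are independent across components, Cov(Tᵢ,Tⱼ) = Cov(Xᵢ,Xⱼ); the off-diagonal part of the true-score variance is the same as above.
True-score variance = [22.6²·0.73 + 5²·0.58 + 10.1²·0.91] + 59.3664 = 480.184 + 59.3664 = 539.55.
Reliability = 539.55 / 697.136 = 0.774.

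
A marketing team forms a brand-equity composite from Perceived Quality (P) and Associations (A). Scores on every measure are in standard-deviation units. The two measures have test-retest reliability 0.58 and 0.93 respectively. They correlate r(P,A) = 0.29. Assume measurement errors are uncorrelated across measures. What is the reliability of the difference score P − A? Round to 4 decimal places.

Var(P−A) = 1 + 1 − 2·0.29 = 2 − 0.58 = 1.42.
With uncorrelated errors the cross-covariances are all true-score covariance, so they carry over unchanged; only the diagonal terms shrink to ρᵢσᵢ².
True-score variance = [0.58 + 0.93] − 0.58 = 1.51 − 0.58 = 0.93.
Reliability = 0.93 / 1.42 = 0.6549.

0.6549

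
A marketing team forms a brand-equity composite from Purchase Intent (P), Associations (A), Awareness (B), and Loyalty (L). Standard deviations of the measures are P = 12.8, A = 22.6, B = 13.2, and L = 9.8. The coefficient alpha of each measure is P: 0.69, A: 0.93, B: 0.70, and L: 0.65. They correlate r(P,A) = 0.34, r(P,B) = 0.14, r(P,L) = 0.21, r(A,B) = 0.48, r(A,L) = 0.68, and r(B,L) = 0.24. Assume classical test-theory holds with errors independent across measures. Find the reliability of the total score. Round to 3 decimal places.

0.909

Var(P+A+B+L) = 12.8² + 22.6² + 13.2² + 9.8² + 2·[12.8·22.6·0.34 + 12.8·13.2·0.14 + 12.8·9.8·0.21 + 22.6·13.2·0.48 + 22.6·9.8·0.68 + 13.2·9.8·0.24] = 944.88 + 946.397 = 1891.28.
Under uncorrelated errors the observed covariances equal the true-score covariances, so only the own-variance terms attenuate.
True-score variance = [12.8²·0.69 + 22.6²·0.93 + 13.2²·0.70 + 9.8²·0.65] + 946.397 = 772.45 + 946.397 = 1718.85.
Reliability = 1718.85 / 1891.28 = 0.909.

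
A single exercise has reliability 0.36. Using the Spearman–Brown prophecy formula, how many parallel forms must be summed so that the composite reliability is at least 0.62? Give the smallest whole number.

k ≥ ρ*(1−ρ₁)/(ρ₁(1−ρ*)) = 0.62·0.64 / (0.36·0.38) = 2.901.
Smallest integer k = 3.

3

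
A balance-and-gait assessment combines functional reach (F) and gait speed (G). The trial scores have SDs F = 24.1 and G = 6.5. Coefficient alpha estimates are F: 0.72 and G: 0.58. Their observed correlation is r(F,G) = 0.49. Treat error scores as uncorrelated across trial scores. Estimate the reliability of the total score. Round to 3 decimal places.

0.768

Var(F+G) = 24.1² + 6.5² + 2·[24.1·6.5·0.49] = 623.06 + 153.517 = 776.577.
Because errors are independent across components, Cov(Tᵢ,Tⱼ) = Cov(Xᵢ,Xⱼ); the off-diagonal part of the true-score variance is the same as above.
True-score variance = [24.1²·0.72 + 6.5²·0.58] + 153.517 = 442.688 + 153.517 = 596.205.
Reliability = 596.205 / 776.577 = 0.768.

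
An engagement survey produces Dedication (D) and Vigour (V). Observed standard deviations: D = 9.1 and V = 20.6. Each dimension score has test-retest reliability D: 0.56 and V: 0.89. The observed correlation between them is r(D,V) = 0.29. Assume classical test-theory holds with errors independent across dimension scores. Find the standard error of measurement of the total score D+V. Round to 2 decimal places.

9.12

Var(total) = 507.17 + 108.727 = 615.897.
True-score variance = 424.054 + 108.727 = 532.781, so reliability = 0.8650.
Error variance = 615.897 − 532.781 = 83.116; SEM = √83.116 = 9.12.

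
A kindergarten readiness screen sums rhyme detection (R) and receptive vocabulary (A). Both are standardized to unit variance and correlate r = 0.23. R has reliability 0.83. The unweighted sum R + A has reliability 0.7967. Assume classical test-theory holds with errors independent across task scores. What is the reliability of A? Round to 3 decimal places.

Var(R+A) = 2 + 2·0.23 = 2.460.
True-score variance = ρ_R + ρ_A + 2·0.23, so 0.7967 = (0.83 + ρ_A + 0.46) / 2.460.
ρ_A = 0.7967·2.460 − 0.83 − 0.46 = 0.670.

0.670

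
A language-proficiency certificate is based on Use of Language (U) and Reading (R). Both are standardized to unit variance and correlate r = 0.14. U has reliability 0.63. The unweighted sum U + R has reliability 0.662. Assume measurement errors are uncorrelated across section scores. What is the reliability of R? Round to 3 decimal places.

Var(U+R) = 2 + 2·0.14 = 2.280.
True-score variance = ρ_U + ρ_R + 2·0.14, so 0.662 = (0.63 + ρ_R + 0.28) / 2.280.
ρ_R = 0.662·2.280 − 0.63 − 0.28 = 0.599.

0.599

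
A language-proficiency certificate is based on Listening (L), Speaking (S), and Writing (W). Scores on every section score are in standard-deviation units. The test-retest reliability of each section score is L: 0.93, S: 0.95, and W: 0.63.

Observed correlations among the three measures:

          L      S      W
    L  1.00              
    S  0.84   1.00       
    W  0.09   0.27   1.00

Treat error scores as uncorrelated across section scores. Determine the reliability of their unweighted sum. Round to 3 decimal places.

Var(L+S+W) = 3 + 2·[0.84 + 0.09 + 0.27] = 3 + 2.4 = 5.4.
With uncorrelated errors the cross-covariances are all true-score covariance, so they carry over unchanged; only the diagonal terms shrink to ρᵢσᵢ².
True-score variance = [0.93 + 0.95 + 0.63] + 2.4 = 2.51 + 2.4 = 4.91.
Reliability = 4.91 / 5.4 = 0.909.

0.909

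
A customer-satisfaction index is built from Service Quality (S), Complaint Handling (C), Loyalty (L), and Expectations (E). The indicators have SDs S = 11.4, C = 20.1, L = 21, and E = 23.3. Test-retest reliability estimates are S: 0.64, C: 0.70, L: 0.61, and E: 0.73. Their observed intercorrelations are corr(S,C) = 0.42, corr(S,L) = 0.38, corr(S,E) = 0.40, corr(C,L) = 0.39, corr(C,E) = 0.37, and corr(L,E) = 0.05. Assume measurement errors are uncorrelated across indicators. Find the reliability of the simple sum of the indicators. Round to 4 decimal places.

Var(S+C+L+E) = 11.4² + 20.1² + 21² + 23.3² + 2·[11.4·20.1·0.42 + 11.4·21·0.38 + 11.4·23.3·0.40 + 20.1·21·0.39 + 20.1·23.3·0.37 + 21·23.3·0.05] = 1517.86 + 1311.65 = 2829.51.
Because errors are independent across components, Cov(Tᵢ,Tⱼ) = Cov(Xᵢ,Xⱼ); the off-diagonal part of the true-score variance is the same as above.
True-score variance = [11.4²·0.64 + 20.1²·0.70 + 21²·0.61 + 23.3²·0.73] + 1311.65 = 1031.3 + 1311.65 = 2342.95.
Reliability = 2342.95 / 2829.51 = 0.8280.

0.8280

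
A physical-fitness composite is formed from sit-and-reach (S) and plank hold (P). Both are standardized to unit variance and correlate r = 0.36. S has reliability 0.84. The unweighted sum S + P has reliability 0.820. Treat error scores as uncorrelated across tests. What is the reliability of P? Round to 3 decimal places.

Var(S+P) = 2 + 2·0.36 = 2.720.
True-score variance = ρ_S + ρ_P + 2·0.36, so 0.820 = (0.84 + ρ_P + 0.72) / 2.720.
ρ_P = 0.820·2.720 − 0.84 − 0.72 = 0.670.

0.670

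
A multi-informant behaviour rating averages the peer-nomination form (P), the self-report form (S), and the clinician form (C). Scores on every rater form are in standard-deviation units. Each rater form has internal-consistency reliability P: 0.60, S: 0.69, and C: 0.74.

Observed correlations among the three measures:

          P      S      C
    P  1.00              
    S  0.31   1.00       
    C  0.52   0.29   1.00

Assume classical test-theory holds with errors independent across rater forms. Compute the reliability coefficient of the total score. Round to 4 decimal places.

0.8149

Var(P+S+C) = 3 + 2·[0.31 + 0.52 + 0.29] = 3 + 2.24 = 5.24.
With uncorrelated errors the cross-covariances are all true-score covariance, so they carry over unchanged; only the diagonal terms shrink to ρᵢσᵢ².
True-score variance = [0.60 + 0.69 + 0.74] + 2.24 = 2.03 + 2.24 = 4.27.
Reliability = 4.27 / 5.24 = 0.8149.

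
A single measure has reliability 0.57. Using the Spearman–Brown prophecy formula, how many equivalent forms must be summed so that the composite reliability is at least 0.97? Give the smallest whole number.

25

k ≥ ρ*(1−ρ₁)/(ρ₁(1−ρ*)) = 0.97·0.43 / (0.57·0.03) = 24.392.
Smallest integer k = 25.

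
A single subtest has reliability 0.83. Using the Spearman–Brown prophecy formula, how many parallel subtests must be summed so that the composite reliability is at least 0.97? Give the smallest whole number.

7

k ≥ ρ*(1−ρ₁)/(ρ₁(1−ρ*)) = 0.97·0.17 / (0.83·0.03) = 6.622.
Smallest integer k = 7.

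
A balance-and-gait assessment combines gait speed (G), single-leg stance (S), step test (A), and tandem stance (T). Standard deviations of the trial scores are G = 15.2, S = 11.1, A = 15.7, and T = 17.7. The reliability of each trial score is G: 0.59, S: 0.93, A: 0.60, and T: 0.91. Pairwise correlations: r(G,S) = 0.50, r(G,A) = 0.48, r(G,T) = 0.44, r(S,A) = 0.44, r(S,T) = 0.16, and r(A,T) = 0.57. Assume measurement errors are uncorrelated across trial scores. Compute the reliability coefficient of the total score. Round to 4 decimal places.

0.8894

Var(G+S+A+T) = 15.2² + 11.1² + 15.7² + 17.7² + 2·[15.2·11.1·0.50 + 15.2·15.7·0.48 + 15.2·17.7·0.44 + 11.1·15.7·0.44 + 11.1·17.7·0.16 + 15.7·17.7·0.57] = 914.03 + 1167.59 = 2081.62.
Because errors are independent across components, Cov(Tᵢ,Tⱼ) = Cov(Xᵢ,Xⱼ); the off-diagonal part of the true-score variance is the same as above.
True-score variance = [15.2²·0.59 + 11.1²·0.93 + 15.7²·0.60 + 17.7²·0.91] + 1167.59 = 683.887 + 1167.59 = 1851.48.
Reliability = 1851.48 / 2081.62 = 0.8894.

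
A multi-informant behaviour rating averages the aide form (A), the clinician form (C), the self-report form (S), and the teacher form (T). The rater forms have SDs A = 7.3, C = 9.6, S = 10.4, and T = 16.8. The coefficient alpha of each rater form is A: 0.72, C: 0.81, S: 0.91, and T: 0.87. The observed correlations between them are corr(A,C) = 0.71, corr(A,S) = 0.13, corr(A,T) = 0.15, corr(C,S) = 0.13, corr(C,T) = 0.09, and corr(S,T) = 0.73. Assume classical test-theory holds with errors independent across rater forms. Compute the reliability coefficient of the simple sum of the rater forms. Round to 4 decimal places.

0.9213

Var(A+C+S+T) = 7.3² + 9.6² + 10.4² + 16.8² + 2·[7.3·9.6·0.71 + 7.3·10.4·0.13 + 7.3·16.8·0.15 + 9.6·10.4·0.13 + 9.6·16.8·0.09 + 10.4·16.8·0.73] = 535.85 + 466.125 = 1001.97.
Because errors are independent across components, Cov(Tᵢ,Tⱼ) = Cov(Xᵢ,Xⱼ); the off-diagonal part of the true-score variance is the same as above.
True-score variance = [7.3²·0.72 + 9.6²·0.81 + 10.4²·0.91 + 16.8²·0.87] + 466.125 = 456.993 + 466.125 = 923.118.
Reliability = 923.118 / 1001.97 = 0.9213.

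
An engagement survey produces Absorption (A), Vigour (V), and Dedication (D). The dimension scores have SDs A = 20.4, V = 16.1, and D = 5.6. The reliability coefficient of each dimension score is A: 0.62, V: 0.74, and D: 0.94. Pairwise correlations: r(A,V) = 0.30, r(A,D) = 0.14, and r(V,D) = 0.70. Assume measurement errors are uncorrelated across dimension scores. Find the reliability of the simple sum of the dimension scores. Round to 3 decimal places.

Var(A+V+D) = 20.4² + 16.1² + 5.6² + 2·[20.4·16.1·0.30 + 20.4·5.6·0.14 + 16.1·5.6·0.70] = 706.73 + 355.275 = 1062.01.
Under uncorrelated errors the observed covariances equal the true-score covariances, so only the own-variance terms attenuate.
True-score variance = [20.4²·0.62 + 16.1²·0.74 + 5.6²·0.94] + 355.275 = 479.313 + 355.275 = 834.588.
Reliability = 834.588 / 1062.01 = 0.786.

0.786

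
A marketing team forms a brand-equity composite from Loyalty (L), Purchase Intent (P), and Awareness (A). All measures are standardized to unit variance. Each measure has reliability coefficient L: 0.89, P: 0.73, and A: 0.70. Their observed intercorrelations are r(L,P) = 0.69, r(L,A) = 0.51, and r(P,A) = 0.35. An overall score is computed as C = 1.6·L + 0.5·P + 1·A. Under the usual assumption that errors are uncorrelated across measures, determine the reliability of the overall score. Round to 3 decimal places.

Var(C) = 1.6² + 0.5² + 1 + 2·[0.8·0.69 + 1.6·0.51 + 0.5·0.35] = 3.81 + 3.086 = 6.896.
With uncorrelated errors the cross-covariances are all true-score covariance, so they carry over unchanged; only the diagonal terms shrink to ρᵢσᵢ².
True-score variance = [1.6²·0.89 + 0.5²·0.73 + 0.70] + 3.086 = 3.1609 + 3.086 = 6.2469.
Reliability = 6.2469 / 6.896 = 0.906.

0.906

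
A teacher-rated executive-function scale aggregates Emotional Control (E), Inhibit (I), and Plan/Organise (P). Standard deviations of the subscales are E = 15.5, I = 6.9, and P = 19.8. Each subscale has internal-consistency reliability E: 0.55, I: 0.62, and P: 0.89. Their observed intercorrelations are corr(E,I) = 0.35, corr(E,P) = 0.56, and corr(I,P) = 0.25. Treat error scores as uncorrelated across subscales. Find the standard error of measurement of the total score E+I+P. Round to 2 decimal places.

13.01

Var(total) = 679.9 + 486.903 = 1166.8.
True-score variance = 510.571 + 486.903 = 997.474, so reliability = 0.8549.
Error variance = 1166.8 − 997.474 = 169.329; SEM = √169.329 = 13.01.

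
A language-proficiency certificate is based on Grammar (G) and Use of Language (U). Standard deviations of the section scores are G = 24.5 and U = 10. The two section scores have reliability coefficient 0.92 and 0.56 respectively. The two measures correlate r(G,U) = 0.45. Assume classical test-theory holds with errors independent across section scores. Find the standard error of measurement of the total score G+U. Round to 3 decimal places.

Var(total) = 700.25 + 220.5 = 920.75.
True-score variance = 608.23 + 220.5 = 828.73, so reliability = 0.9001.
Error variance = 920.75 − 828.73 = 92.02; SEM = √92.02 = 9.593.

9.593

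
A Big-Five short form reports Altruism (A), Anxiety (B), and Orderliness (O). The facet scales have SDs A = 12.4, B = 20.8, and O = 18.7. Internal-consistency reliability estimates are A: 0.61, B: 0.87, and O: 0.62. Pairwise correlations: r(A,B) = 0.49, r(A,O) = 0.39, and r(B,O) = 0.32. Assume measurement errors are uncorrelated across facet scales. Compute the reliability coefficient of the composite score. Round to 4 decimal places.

Var(A+B+O) = 12.4² + 20.8² + 18.7² + 2·[12.4·20.8·0.49 + 12.4·18.7·0.39 + 20.8·18.7·0.32] = 936.09 + 682.562 = 1618.65.
With uncorrelated errors the cross-covariances are all true-score covariance, so they carry over unchanged; only the diagonal terms shrink to ρᵢσᵢ².
True-score variance = [12.4²·0.61 + 20.8²·0.87 + 18.7²·0.62] + 682.562 = 686.998 + 682.562 = 1369.56.
Reliability = 1369.56 / 1618.65 = 0.8461.

0.8461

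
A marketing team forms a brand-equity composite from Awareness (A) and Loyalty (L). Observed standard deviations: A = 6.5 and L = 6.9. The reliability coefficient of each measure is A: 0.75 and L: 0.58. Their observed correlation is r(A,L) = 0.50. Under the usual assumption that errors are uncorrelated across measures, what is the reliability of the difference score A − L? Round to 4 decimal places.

0.3211

Var(A−L) = 6.5² + 6.9² − 2·6.5·6.9·0.50 = 89.86 − 44.85 = 45.01.
With uncorrelated errors the cross-covariances are all true-score covariance, so they carry over unchanged; only the diagonal terms shrink to ρᵢσᵢ².
True-score variance = [6.5²·0.75 + 6.9²·0.58] − 44.85 = 59.3013 − 44.85 = 14.4513.
Reliability = 14.4513 / 45.01 = 0.3211.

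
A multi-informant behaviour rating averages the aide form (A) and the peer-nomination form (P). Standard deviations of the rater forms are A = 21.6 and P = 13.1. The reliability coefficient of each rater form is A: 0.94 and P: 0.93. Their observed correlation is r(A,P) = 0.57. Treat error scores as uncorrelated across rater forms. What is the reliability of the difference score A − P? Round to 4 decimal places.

Var(A−P) = 21.6² + 13.1² − 2·21.6·13.1·0.57 = 638.17 − 322.574 = 315.596.
With uncorrelated errors the cross-covariances are all true-score covariance, so they carry over unchanged; only the diagonal terms shrink to ρᵢσᵢ².
True-score variance = [21.6²·0.94 + 13.1²·0.93] − 322.574 = 598.164 − 322.574 = 275.589.
Reliability = 275.589 / 315.596 = 0.8732.

0.8732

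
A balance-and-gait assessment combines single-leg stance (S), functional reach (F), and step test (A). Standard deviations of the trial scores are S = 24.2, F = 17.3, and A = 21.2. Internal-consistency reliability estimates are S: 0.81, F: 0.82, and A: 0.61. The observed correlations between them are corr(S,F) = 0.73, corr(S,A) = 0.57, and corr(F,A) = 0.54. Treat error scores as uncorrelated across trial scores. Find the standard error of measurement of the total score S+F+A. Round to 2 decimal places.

Var(total) = 1334.37 + 1592.21 = 2926.58.
True-score variance = 993.945 + 1592.21 = 2586.15, so reliability = 0.8837.
Error variance = 2926.58 − 2586.15 = 340.425; SEM = √340.425 = 18.45.

18.45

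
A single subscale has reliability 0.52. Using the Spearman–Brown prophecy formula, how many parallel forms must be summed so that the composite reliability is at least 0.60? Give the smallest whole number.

k ≥ ρ*(1−ρ₁)/(ρ₁(1−ρ*)) = 0.60·0.48 / (0.52·0.40) = 1.385.
Smallest integer k = 2.

2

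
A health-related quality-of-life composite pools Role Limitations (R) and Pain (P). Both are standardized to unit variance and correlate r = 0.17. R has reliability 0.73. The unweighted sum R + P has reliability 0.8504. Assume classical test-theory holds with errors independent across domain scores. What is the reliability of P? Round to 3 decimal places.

Var(R+P) = 2 + 2·0.17 = 2.340.
True-score variance = ρ_R + ρ_P + 2·0.17, so 0.8504 = (0.73 + ρ_P + 0.34) / 2.340.
ρ_P = 0.8504·2.340 − 0.73 − 0.34 = 0.920.

0.920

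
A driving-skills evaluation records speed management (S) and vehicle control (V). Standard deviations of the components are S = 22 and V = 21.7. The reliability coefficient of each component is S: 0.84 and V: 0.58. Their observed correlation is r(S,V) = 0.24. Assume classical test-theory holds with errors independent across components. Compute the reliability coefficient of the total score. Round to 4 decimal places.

0.7676

Var(S+V) = 22² + 21.7² + 2·[22·21.7·0.24] = 954.89 + 229.152 = 1184.04.
Under uncorrelated errors the observed covariances equal the true-score covariances, so only the own-variance terms attenuate.
True-score variance = [22²·0.84 + 21.7²·0.58] + 229.152 = 679.676 + 229.152 = 908.828.
Reliability = 908.828 / 1184.04 = 0.7676.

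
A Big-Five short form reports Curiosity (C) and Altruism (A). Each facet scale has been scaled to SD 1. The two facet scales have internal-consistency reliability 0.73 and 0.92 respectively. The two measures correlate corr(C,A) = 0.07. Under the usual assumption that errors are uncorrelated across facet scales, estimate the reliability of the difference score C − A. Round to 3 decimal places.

Var(C−A) = 1 + 1 − 2·0.07 = 2 − 0.14 = 1.86.
Because errors are independent across components, Cov(Tᵢ,Tⱼ) = Cov(Xᵢ,Xⱼ); the off-diagonal part of the true-score variance is the same as above.
True-score variance = [0.73 + 0.92] − 0.14 = 1.65 − 0.14 = 1.51.
Reliability = 1.51 / 1.86 = 0.812.

0.812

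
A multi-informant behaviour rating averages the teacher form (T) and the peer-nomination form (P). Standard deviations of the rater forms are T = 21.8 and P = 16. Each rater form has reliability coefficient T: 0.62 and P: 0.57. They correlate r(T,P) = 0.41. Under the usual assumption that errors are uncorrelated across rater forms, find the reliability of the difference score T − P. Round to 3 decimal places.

0.347

Var(T−P) = 21.8² + 16² − 2·21.8·16·0.41 = 731.24 − 286.016 = 445.224.
With uncorrelated errors the cross-covariances are all true-score covariance, so they carry over unchanged; only the diagonal terms shrink to ρᵢσᵢ².
True-score variance = [21.8²·0.62 + 16²·0.57] − 286.016 = 440.569 − 286.016 = 154.553.
Reliability = 154.553 / 445.224 = 0.347.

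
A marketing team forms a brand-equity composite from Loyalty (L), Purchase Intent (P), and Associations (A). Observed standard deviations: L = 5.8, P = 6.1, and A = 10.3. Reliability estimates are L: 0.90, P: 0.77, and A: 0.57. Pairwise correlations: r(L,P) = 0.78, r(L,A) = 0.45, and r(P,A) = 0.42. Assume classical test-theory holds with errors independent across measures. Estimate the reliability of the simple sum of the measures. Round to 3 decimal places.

0.830

Var(L+P+A) = 5.8² + 6.1² + 10.3² + 2·[5.8·6.1·0.78 + 5.8·10.3·0.45 + 6.1·10.3·0.42] = 176.94 + 161.736 = 338.676.
Because errors are independent across components, Cov(Tᵢ,Tⱼ) = Cov(Xᵢ,Xⱼ); the off-diagonal part of the true-score variance is the same as above.
True-score variance = [5.8²·0.90 + 6.1²·0.77 + 10.3²·0.57] + 161.736 = 119.399 + 161.736 = 281.135.
Reliability = 281.135 / 338.676 = 0.830.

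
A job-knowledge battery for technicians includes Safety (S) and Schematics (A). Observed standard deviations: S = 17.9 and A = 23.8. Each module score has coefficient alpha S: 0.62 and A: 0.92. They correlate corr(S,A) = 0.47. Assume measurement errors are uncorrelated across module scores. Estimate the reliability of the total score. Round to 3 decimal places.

0.870

Var(S+A) = 17.9² + 23.8² + 2·[17.9·23.8·0.47] = 886.85 + 400.459 = 1287.31.
Because errors are independent across components, Cov(Tᵢ,Tⱼ) = Cov(Xᵢ,Xⱼ); the off-diagonal part of the true-score variance is the same as above.
True-score variance = [17.9²·0.62 + 23.8²·0.92] + 400.459 = 719.779 + 400.459 = 1120.24.
Reliability = 1120.24 / 1287.31 = 0.870.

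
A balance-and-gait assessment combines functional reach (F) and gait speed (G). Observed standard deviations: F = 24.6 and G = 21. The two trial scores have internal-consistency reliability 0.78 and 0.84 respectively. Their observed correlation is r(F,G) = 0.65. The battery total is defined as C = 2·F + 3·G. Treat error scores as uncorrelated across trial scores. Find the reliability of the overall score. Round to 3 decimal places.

0.888

Var(C) = 2²·24.6² + 3²·21² + 2·[6·24.6·21·0.65] = 6389.64 + 4029.48 = 10419.1.
Because errors are independent across components, Cov(Tᵢ,Tⱼ) = Cov(Xᵢ,Xⱼ); the off-diagonal part of the true-score variance is the same as above.
True-score variance = [2²·24.6²·0.78 + 3²·21²·0.84] + 4029.48 = 5222.06 + 4029.48 = 9251.54.
Reliability = 9251.54 / 10419.1 = 0.888.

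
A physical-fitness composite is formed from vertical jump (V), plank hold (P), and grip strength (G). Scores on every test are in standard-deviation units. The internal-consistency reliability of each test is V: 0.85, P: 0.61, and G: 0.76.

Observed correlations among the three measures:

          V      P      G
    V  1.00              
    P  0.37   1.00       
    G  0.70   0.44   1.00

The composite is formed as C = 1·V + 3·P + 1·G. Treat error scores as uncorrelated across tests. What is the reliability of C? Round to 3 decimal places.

Var(C) = 1 + 3² + 1 + 2·[3·0.37 + 0.70 + 3·0.44] = 11 + 6.26 = 17.26.
Because errors are independent across components, Cov(Tᵢ,Tⱼ) = Cov(Xᵢ,Xⱼ); the off-diagonal part of the true-score variance is the same as above.
True-score variance = [0.85 + 3²·0.61 + 0.76] + 6.26 = 7.1 + 6.26 = 13.36.
Reliability = 13.36 / 17.26 = 0.774.

0.774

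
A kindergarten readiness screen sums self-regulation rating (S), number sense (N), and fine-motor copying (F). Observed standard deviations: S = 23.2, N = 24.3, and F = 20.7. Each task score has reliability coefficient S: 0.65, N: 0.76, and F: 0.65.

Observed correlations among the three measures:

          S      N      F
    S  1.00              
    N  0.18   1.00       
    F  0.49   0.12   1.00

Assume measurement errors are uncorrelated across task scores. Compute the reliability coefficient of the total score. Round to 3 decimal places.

Var(S+N+F) = 23.2² + 24.3² + 20.7² + 2·[23.2·24.3·0.18 + 23.2·20.7·0.49 + 24.3·20.7·0.12] = 1557.22 + 794.311 = 2351.53.
With uncorrelated errors the cross-covariances are all true-score covariance, so they carry over unchanged; only the diagonal terms shrink to ρᵢσᵢ².
True-score variance = [23.2²·0.65 + 24.3²·0.76 + 20.7²·0.65] + 794.311 = 1077.15 + 794.311 = 1871.46.
Reliability = 1871.46 / 2351.53 = 0.796.

0.796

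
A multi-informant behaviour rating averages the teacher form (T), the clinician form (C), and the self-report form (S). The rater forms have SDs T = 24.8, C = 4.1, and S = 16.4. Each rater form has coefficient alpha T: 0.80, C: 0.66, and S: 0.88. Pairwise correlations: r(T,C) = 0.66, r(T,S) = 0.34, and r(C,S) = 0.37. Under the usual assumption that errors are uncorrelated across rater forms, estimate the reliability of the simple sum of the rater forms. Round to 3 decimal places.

0.882

Var(T+C+S) = 24.8² + 4.1² + 16.4² + 2·[24.8·4.1·0.66 + 24.8·16.4·0.34 + 4.1·16.4·0.37] = 900.81 + 460.545 = 1361.35.
Because errors are independent across components, Cov(Tᵢ,Tⱼ) = Cov(Xᵢ,Xⱼ); the off-diagonal part of the true-score variance is the same as above.
True-score variance = [24.8²·0.80 + 4.1²·0.66 + 16.4²·0.88] + 460.545 = 739.811 + 460.545 = 1200.36.
Reliability = 1200.36 / 1361.35 = 0.882.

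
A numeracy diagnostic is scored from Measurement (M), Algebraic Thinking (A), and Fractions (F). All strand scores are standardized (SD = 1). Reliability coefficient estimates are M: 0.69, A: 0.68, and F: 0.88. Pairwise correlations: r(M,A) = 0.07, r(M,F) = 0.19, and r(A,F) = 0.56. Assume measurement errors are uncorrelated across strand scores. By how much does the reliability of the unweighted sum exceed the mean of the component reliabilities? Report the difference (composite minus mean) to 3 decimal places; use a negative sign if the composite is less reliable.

0.088

Var(sum) = 3 + 1.64 = 4.64; true-score variance = 2.25 + 1.64 = 3.89; composite reliability = 0.8384.
Mean component reliability = 0.7500.
Difference = 0.8384 − 0.7500 = 0.088.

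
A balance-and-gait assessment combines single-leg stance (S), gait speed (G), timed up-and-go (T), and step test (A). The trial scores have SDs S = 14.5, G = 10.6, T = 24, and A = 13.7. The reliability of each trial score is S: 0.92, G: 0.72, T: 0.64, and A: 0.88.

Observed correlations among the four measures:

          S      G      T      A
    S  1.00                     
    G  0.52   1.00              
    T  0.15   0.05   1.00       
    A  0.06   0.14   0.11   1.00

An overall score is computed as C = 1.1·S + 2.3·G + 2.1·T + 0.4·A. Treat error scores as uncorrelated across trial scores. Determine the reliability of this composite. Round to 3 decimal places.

Var(C) = 1.1²·14.5² + 2.3²·10.6² + 2.1²·24² + 0.4²·13.7² + 2·[2.53·14.5·10.6·0.52 + 2.31·14.5·24·0.15 + 0.44·14.5·13.7·0.06 + 4.83·10.6·24·0.05 + 0.92·10.6·13.7·0.14 + 0.84·24·13.7·0.11] = 3418.98 + 877.114 = 4296.09.
With uncorrelated errors the cross-covariances are all true-score covariance, so they carry over unchanged; only the diagonal terms shrink to ρᵢσᵢ².
True-score variance = [1.1²·14.5²·0.92 + 2.3²·10.6²·0.72 + 2.1²·24²·0.64 + 0.4²·13.7²·0.88] + 877.114 = 2314.14 + 877.114 = 3191.25.
Reliability = 3191.25 / 4296.09 = 0.743.

0.743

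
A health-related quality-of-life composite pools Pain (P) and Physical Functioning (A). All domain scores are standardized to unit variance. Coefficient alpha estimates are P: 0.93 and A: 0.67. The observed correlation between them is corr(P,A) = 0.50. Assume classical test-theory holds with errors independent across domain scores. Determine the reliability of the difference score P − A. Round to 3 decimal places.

Var(P−A) = 1 + 1 − 2·0.50 = 2 − 1 = 1.
With uncorrelated errors the cross-covariances are all true-score covariance, so they carry over unchanged; only the diagonal terms shrink to ρᵢσᵢ².
True-score variance = [0.93 + 0.67] − 1 = 1.6 − 1 = 0.6.
Reliability = 0.6 / 1 = 0.600.

0.600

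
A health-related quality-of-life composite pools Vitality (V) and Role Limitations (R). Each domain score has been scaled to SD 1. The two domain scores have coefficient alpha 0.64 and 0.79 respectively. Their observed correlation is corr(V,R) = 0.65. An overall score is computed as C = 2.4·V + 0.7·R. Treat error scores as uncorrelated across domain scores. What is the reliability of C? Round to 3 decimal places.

Var(C) = 2.4² + 0.7² + 2·[1.68·0.65] = 6.25 + 2.184 = 8.434.
Because errors are independent across components, Cov(Tᵢ,Tⱼ) = Cov(Xᵢ,Xⱼ); the off-diagonal part of the true-score variance is the same as above.
True-score variance = [2.4²·0.64 + 0.7²·0.79] + 2.184 = 4.0735 + 2.184 = 6.2575.
Reliability = 6.2575 / 8.434 = 0.742.

0.742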